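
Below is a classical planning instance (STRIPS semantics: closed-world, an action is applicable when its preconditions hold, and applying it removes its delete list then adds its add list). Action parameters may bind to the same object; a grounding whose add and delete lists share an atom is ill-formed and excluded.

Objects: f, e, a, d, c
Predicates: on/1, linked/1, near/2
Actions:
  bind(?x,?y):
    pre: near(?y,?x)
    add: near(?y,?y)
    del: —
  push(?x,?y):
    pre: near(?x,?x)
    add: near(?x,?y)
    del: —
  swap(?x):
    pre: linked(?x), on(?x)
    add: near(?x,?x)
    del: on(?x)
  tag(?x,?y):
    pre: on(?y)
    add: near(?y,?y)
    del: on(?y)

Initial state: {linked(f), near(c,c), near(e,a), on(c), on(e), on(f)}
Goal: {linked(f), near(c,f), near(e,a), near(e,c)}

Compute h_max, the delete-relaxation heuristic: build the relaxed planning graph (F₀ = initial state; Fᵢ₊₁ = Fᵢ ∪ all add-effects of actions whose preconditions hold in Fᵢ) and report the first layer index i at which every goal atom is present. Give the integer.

2

F0 = init (6 atoms)
F1 = F0 ∪ {near(c,a), near(c,d), near(c,e), near(c,f), near(e,e), near(f,f)}  (12 atoms)
F2 = F1 ∪ {near(e,c), near(e,d), near(e,f), near(f,a), near(f,c), near(f,d), near(f,e)}  (19 atoms)
goal ⊆ F2  ⇒  h_max = 2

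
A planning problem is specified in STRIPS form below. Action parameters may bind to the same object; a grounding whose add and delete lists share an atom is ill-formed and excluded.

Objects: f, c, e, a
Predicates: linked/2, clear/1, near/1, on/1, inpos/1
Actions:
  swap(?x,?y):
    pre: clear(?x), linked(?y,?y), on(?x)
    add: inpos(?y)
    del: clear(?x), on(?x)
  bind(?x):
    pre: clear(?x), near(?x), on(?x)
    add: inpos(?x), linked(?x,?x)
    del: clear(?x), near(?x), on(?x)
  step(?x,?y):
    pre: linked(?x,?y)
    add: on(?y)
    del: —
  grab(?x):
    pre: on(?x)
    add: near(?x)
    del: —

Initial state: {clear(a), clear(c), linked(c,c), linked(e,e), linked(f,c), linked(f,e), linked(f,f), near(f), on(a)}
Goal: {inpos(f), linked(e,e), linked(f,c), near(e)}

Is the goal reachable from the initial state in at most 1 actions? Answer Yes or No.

No

1. swap(a,f)  →  {clear(c), inpos(f), linked(c,c), linked(e,e), linked(f,c), linked(f,e), linked(f,f), near(f)}
2. step(f,e)  →  {clear(c), inpos(f), linked(c,c), linked(e,e), linked(f,c), linked(f,e), linked(f,f), near(f), on(e)}
3. grab(e)  →  {clear(c), inpos(f), linked(c,c), linked(e,e), linked(f,c), linked(f,e), linked(f,f), near(e), near(f), on(e)}
optimal plan length = 3; 3 > 1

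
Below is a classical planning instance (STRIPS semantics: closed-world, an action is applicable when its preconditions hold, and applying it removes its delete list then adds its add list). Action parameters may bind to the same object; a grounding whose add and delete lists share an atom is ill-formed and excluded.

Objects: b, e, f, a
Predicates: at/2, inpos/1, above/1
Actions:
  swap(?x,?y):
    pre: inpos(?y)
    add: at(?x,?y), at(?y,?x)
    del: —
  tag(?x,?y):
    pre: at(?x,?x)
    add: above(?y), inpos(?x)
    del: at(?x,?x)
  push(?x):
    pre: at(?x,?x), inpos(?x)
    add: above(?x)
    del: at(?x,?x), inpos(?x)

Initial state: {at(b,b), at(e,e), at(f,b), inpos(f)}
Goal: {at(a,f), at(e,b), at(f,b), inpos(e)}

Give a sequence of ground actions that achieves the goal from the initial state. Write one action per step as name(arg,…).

swap(a,f); tag(e,b); swap(b,e)

1. swap(a,f)  →  {at(a,f), at(b,b), at(e,e), at(f,a), at(f,b), inpos(f)}
2. tag(e,b)  →  {above(b), at(a,f), at(b,b), at(f,a), at(f,b), inpos(e), inpos(f)}
3. swap(b,e)  →  {above(b), at(a,f), at(b,b), at(b,e), at(e,b), at(f,a), at(f,b), inpos(e), inpos(f)}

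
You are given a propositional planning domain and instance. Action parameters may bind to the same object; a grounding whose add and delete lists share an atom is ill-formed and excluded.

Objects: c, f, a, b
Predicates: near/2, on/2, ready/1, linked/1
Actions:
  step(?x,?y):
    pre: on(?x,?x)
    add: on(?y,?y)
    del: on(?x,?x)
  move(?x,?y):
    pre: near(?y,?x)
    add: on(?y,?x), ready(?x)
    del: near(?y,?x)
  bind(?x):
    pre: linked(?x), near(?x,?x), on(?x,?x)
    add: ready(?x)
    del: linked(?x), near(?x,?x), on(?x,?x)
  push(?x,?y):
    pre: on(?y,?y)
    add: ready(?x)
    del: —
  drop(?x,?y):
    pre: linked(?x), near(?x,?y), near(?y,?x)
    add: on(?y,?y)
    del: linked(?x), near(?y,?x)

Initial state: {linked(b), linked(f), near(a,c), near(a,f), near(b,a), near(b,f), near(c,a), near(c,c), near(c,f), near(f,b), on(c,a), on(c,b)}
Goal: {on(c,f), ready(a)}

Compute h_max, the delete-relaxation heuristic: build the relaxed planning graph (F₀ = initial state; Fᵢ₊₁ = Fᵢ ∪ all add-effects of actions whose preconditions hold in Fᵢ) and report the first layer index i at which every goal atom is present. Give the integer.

F0 = init (12 atoms)
F1 = F0 ∪ {on(a,c), on(a,f), on(b,a), on(b,b), on(b,f), on(c,c), on(c,f), on(f,b), on(f,f), ready(a), ready(b), ready(c), ready(f)}  (25 atoms)
goal ⊆ F1  ⇒  h_max = 1

1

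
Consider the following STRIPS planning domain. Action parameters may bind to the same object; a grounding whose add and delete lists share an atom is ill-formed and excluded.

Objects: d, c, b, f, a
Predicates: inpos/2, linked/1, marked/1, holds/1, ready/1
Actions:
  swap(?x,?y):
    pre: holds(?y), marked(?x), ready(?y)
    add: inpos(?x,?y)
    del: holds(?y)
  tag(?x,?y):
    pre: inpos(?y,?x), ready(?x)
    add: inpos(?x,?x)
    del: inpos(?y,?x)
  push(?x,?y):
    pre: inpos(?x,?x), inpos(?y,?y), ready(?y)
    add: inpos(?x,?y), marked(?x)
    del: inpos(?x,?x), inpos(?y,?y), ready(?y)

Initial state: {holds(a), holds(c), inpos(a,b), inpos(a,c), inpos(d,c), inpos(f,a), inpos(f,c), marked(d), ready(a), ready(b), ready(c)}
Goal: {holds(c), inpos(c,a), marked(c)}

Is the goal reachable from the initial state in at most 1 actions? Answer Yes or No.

1. tag(c,d)  →  {holds(a), holds(c), inpos(a,b), inpos(a,c), inpos(c,c), inpos(f,a), inpos(f,c), marked(d), ready(a), ready(b), ready(c)}
2. tag(a,f)  →  {holds(a), holds(c), inpos(a,a), inpos(a,b), inpos(a,c), inpos(c,c), inpos(f,c), marked(d), ready(a), ready(b), ready(c)}
3. push(c,a)  →  {holds(a), holds(c), inpos(a,b), inpos(a,c), inpos(c,a), inpos(f,c), marked(c), marked(d), ready(b), ready(c)}
optimal plan length = 3; 3 > 1

No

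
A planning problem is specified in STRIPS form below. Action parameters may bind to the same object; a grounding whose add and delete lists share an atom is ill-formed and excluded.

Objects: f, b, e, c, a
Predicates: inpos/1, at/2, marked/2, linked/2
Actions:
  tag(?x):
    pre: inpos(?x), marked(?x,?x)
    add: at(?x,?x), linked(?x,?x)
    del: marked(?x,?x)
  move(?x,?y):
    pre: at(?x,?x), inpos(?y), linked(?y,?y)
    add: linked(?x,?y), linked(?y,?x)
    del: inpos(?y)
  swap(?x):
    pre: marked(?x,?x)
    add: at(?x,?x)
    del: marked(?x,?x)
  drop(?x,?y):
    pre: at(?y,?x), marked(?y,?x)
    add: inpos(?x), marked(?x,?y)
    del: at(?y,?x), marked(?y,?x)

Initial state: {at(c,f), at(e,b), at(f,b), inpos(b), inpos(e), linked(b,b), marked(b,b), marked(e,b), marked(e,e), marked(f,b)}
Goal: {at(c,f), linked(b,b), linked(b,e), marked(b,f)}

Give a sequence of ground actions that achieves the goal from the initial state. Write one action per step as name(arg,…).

tag(e); move(e,b); drop(b,f)

1. tag(e)  →  {at(c,f), at(e,b), at(e,e), at(f,b), inpos(b), inpos(e), linked(b,b), linked(e,e), marked(b,b), marked(e,b), marked(f,b)}
2. move(e,b)  →  {at(c,f), at(e,b), at(e,e), at(f,b), inpos(e), linked(b,b), linked(b,e), linked(e,b), linked(e,e), marked(b,b), marked(e,b), marked(f,b)}
3. drop(b,f)  →  {at(c,f), at(e,b), at(e,e), inpos(b), inpos(e), linked(b,b), linked(b,e), linked(e,b), linked(e,e), marked(b,b), marked(b,f), marked(e,b)}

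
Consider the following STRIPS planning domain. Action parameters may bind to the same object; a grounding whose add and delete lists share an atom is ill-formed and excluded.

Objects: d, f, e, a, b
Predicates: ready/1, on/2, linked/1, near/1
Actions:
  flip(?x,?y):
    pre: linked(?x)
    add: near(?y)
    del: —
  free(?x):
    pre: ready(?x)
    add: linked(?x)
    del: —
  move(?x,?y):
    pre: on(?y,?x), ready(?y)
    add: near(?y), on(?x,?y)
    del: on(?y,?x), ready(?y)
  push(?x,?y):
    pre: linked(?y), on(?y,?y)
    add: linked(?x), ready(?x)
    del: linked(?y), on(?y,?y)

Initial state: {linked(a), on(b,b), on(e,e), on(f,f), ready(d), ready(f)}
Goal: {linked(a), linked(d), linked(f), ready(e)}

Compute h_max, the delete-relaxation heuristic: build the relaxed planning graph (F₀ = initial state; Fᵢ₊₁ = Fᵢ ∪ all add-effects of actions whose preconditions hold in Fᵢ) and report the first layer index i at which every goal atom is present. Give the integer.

2

F0 = init (6 atoms)
F1 = F0 ∪ {linked(d), linked(f), near(a), near(b), near(d), near(e), near(f)}  (13 atoms)
F2 = F1 ∪ {linked(b), linked(e), ready(a), ready(b), ready(e)}  (18 atoms)
goal ⊆ F2  ⇒  h_max = 2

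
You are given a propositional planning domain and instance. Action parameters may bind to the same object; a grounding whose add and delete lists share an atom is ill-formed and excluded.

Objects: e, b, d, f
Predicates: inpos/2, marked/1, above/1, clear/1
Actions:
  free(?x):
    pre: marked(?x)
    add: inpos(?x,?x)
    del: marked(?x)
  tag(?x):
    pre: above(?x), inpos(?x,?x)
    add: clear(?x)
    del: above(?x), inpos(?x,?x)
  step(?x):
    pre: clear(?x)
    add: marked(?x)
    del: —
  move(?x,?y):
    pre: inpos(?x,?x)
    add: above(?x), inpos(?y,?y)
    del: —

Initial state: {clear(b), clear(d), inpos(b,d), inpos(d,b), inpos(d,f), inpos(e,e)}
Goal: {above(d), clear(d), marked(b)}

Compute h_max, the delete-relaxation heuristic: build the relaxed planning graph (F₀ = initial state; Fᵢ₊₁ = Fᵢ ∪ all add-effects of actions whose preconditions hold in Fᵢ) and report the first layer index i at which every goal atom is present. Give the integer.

2

F0 = init (6 atoms)
F1 = F0 ∪ {above(e), inpos(b,b), inpos(d,d), inpos(f,f), marked(b), marked(d)}  (12 atoms)
F2 = F1 ∪ {above(b), above(d), above(f), clear(e)}  (16 atoms)
goal ⊆ F2  ⇒  h_max = 2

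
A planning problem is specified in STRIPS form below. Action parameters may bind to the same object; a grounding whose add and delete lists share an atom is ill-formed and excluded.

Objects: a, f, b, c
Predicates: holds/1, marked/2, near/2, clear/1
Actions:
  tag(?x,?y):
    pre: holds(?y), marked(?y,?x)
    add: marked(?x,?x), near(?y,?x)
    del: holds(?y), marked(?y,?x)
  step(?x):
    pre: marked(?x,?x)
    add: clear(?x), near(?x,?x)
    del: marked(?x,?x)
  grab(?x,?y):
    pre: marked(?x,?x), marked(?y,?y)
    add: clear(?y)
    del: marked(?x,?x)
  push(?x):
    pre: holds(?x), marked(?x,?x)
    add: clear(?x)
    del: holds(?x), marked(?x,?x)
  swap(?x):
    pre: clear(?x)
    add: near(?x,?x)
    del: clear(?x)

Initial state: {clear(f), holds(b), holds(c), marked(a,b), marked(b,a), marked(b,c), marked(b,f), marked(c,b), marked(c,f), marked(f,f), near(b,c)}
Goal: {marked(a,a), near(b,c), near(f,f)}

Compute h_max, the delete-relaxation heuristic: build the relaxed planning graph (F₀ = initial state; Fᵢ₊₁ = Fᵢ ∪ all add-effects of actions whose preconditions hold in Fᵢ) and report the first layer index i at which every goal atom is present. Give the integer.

F0 = init (11 atoms)
F1 = F0 ∪ {marked(a,a), marked(b,b), marked(c,c), near(b,a), near(b,f), near(c,b), near(c,f), near(f,f)}  (19 atoms)
goal ⊆ F1  ⇒  h_max = 1

1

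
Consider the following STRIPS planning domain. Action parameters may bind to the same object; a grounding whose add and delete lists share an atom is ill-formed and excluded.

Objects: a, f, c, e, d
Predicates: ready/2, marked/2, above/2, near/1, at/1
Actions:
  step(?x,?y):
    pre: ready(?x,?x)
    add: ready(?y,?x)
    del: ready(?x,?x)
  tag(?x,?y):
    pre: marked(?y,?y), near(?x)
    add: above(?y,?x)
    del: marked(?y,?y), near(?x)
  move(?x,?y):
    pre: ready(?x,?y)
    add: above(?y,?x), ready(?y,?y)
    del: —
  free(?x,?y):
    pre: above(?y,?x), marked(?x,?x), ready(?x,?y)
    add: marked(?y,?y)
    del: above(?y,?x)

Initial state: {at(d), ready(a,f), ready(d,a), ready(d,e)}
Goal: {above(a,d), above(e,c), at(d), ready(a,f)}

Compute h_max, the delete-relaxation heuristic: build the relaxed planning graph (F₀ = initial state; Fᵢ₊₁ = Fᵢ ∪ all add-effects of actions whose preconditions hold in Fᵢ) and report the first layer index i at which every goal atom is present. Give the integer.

3

F0 = init (4 atoms)
F1 = F0 ∪ {above(a,d), above(e,d), above(f,a), ready(a,a), ready(e,e), ready(f,f)}  (10 atoms)
F2 = F1 ∪ {above(a,a), above(e,e), above(f,f), ready(a,e), ready(c,a), ready(c,e), ready(c,f), ready(d,f), ready(e,a), ready(e,f), ready(f,a), ready(f,e)}  (22 atoms)
F3 = F2 ∪ {above(a,c), above(a,e), above(a,f), above(e,a), above(e,c), above(e,f), above(f,c), above(f,d), above(f,e)}  (31 atoms)
goal ⊆ F3  ⇒  h_max = 3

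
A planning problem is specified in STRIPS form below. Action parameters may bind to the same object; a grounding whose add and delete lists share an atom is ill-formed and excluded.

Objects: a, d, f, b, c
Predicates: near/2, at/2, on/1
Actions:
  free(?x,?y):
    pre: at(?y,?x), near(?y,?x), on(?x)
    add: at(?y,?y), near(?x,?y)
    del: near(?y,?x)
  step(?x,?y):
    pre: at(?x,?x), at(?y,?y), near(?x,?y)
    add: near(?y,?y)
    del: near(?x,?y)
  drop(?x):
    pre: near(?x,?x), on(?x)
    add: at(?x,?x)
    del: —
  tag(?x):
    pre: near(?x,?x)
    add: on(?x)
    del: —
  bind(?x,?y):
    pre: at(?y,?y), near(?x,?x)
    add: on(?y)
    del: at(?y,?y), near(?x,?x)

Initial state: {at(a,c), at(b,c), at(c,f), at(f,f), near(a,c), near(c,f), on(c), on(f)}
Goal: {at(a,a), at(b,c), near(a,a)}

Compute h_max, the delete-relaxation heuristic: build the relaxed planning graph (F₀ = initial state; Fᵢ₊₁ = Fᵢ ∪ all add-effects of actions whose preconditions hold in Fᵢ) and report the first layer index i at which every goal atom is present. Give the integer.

F0 = init (8 atoms)
F1 = F0 ∪ {at(a,a), at(c,c), near(c,a), near(f,c)}  (12 atoms)
F2 = F1 ∪ {near(a,a), near(c,c), near(f,f)}  (15 atoms)
goal ⊆ F2  ⇒  h_max = 2

2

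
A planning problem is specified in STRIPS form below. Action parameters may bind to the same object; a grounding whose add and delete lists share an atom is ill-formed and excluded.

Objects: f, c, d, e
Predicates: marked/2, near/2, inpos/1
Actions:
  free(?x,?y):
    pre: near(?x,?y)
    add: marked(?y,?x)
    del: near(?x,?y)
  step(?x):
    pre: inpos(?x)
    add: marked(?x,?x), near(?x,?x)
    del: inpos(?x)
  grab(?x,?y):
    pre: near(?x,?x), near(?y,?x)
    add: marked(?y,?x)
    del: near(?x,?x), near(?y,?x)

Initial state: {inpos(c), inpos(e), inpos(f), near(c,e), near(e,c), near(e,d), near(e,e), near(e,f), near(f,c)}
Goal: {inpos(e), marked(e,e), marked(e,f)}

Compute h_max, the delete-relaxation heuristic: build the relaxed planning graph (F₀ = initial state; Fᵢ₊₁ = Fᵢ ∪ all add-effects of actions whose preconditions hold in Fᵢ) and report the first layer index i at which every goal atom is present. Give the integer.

F0 = init (9 atoms)
F1 = F0 ∪ {marked(c,c), marked(c,e), marked(c,f), marked(d,e), marked(e,c), marked(e,e), marked(f,e), marked(f,f), near(c,c), near(f,f)}  (19 atoms)
F2 = F1 ∪ {marked(e,f), marked(f,c)}  (21 atoms)
goal ⊆ F2  ⇒  h_max = 2

2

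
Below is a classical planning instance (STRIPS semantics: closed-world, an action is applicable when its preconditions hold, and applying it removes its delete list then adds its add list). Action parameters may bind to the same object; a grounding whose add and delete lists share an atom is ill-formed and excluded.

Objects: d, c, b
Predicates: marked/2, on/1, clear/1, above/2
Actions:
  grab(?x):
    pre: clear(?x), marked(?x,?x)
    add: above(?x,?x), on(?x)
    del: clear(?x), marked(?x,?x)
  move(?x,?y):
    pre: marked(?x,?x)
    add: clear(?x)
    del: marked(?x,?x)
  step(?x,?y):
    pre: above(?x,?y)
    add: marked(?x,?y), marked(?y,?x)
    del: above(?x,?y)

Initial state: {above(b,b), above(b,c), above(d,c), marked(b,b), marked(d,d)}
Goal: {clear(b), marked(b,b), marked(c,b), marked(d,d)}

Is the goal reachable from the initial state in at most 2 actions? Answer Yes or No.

1. move(b,d)  →  {above(b,b), above(b,c), above(d,c), clear(b), marked(d,d)}
2. step(b,c)  →  {above(b,b), above(d,c), clear(b), marked(b,c), marked(c,b), marked(d,d)}
3. step(b,b)  →  {above(d,c), clear(b), marked(b,b), marked(b,c), marked(c,b), marked(d,d)}
optimal plan length = 3; 3 > 2

No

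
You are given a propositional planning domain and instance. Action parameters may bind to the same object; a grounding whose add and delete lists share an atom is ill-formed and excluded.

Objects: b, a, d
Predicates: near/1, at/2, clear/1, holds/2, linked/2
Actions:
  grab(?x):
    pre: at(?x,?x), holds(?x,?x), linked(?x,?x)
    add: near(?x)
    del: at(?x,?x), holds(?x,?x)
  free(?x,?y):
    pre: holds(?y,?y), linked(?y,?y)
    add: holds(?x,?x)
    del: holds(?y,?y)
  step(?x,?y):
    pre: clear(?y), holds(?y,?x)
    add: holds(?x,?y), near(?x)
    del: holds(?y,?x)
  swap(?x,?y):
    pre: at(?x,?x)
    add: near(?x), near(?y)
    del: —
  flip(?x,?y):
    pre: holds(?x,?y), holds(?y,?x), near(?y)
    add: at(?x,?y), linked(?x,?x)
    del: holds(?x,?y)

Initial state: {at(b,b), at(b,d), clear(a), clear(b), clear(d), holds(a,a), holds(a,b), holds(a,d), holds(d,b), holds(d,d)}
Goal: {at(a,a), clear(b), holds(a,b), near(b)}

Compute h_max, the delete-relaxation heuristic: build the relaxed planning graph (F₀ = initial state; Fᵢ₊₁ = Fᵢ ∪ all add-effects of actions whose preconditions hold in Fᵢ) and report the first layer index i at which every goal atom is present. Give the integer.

2

F0 = init (10 atoms)
F1 = F0 ∪ {holds(b,a), holds(b,d), holds(d,a), near(a), near(b), near(d)}  (16 atoms)
F2 = F1 ∪ {at(a,a), at(a,b), at(a,d), at(b,a), at(d,a), at(d,b), at(d,d), linked(a,a), linked(b,b), linked(d,d)}  (26 atoms)
goal ⊆ F2  ⇒  h_max = 2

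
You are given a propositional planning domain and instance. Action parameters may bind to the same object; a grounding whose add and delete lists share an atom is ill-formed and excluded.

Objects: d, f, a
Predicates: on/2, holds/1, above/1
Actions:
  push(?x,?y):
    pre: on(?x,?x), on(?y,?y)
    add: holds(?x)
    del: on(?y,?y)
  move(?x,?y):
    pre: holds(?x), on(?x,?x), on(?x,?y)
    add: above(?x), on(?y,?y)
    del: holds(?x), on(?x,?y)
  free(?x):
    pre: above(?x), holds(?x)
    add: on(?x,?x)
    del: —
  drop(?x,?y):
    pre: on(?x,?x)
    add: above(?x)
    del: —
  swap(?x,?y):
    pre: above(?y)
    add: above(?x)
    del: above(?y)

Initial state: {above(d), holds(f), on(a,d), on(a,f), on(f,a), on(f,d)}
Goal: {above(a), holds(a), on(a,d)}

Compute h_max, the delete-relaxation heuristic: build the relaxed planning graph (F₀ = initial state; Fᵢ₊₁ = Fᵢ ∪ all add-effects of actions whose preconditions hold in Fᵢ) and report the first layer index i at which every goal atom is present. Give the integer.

F0 = init (6 atoms)
F1 = F0 ∪ {above(a), above(f)}  (8 atoms)
F2 = F1 ∪ {on(f,f)}  (9 atoms)
F3 = F2 ∪ {on(a,a), on(d,d)}  (11 atoms)
F4 = F3 ∪ {holds(a), holds(d)}  (13 atoms)
goal ⊆ F4  ⇒  h_max = 4

4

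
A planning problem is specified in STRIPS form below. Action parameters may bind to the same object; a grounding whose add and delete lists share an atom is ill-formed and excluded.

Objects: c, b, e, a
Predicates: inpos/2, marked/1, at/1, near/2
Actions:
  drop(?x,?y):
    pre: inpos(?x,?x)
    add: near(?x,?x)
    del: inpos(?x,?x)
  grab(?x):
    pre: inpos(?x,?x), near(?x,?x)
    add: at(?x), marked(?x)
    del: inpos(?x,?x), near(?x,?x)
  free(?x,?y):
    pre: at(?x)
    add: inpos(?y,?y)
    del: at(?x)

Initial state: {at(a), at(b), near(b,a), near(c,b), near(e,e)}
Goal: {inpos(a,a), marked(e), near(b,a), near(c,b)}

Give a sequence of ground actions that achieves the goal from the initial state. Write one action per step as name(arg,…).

1. free(b,e)  →  {at(a), inpos(e,e), near(b,a), near(c,b), near(e,e)}
2. grab(e)  →  {at(a), at(e), marked(e), near(b,a), near(c,b)}
3. free(e,a)  →  {at(a), inpos(a,a), marked(e), near(b,a), near(c,b)}

free(b,e); grab(e); free(e,a)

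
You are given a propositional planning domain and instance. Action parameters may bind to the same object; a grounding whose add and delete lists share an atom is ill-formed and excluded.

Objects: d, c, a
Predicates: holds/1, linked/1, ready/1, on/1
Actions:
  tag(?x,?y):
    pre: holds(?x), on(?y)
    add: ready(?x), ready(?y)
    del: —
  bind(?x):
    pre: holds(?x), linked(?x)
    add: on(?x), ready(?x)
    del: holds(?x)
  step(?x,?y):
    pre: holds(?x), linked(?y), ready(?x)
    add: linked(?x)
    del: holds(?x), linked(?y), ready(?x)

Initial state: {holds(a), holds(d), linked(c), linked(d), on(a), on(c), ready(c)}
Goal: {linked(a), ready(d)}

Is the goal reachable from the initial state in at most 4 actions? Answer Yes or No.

Yes

1. tag(d,a)  →  {holds(a), holds(d), linked(c), linked(d), on(a), on(c), ready(a), ready(c), ready(d)}
2. step(a,d)  →  {holds(d), linked(a), linked(c), on(a), on(c), ready(c), ready(d)}
optimal plan length = 2; 2 ≤ 4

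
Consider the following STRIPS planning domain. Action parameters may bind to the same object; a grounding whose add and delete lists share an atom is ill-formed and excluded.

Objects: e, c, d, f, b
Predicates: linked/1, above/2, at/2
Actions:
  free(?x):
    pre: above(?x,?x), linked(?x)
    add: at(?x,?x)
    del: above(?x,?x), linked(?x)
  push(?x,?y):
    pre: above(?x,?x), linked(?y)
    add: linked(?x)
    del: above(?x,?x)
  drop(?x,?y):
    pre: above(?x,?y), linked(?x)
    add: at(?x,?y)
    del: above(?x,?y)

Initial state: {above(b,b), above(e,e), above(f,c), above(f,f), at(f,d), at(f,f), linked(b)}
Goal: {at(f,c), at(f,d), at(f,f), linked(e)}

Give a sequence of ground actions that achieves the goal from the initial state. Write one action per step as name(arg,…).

1. push(e,b)  →  {above(b,b), above(f,c), above(f,f), at(f,d), at(f,f), linked(b), linked(e)}
2. push(f,e)  →  {above(b,b), above(f,c), at(f,d), at(f,f), linked(b), linked(e), linked(f)}
3. drop(f,c)  →  {above(b,b), at(f,c), at(f,d), at(f,f), linked(b), linked(e), linked(f)}

push(e,b); push(f,e); drop(f,c)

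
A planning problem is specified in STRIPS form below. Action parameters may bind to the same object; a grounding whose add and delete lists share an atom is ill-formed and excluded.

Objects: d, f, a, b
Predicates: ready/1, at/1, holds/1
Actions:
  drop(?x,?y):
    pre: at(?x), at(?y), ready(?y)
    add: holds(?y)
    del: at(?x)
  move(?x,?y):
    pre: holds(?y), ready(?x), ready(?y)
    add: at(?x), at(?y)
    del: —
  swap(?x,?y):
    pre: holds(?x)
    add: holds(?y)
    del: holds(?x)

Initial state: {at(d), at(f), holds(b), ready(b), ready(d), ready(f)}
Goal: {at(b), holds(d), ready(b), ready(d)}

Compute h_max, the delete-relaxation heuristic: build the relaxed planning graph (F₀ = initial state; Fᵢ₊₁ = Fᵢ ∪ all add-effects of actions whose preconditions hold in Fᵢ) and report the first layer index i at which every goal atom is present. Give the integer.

1

F0 = init (6 atoms)
F1 = F0 ∪ {at(b), holds(a), holds(d), holds(f)}  (10 atoms)
goal ⊆ F1  ⇒  h_max = 1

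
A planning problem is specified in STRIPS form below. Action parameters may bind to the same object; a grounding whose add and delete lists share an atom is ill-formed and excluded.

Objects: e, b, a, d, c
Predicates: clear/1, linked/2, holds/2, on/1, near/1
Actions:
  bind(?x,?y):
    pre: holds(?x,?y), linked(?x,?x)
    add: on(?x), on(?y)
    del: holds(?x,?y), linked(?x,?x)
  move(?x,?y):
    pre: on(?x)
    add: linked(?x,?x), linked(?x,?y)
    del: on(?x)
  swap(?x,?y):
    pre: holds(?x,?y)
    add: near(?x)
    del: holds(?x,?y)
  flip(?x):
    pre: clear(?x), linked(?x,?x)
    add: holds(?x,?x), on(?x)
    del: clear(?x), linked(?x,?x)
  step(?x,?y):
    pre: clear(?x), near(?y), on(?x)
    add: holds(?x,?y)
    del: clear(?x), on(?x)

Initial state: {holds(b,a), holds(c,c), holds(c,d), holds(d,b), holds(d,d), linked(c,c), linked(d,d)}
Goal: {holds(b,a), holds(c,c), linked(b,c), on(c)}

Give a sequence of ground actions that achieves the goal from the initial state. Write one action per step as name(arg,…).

bind(d,b); bind(c,d); move(b,c)

1. bind(d,b)  →  {holds(b,a), holds(c,c), holds(c,d), holds(d,d), linked(c,c), on(b), on(d)}
2. bind(c,d)  →  {holds(b,a), holds(c,c), holds(d,d), on(b), on(c), on(d)}
3. move(b,c)  →  {holds(b,a), holds(c,c), holds(d,d), linked(b,b), linked(b,c), on(c), on(d)}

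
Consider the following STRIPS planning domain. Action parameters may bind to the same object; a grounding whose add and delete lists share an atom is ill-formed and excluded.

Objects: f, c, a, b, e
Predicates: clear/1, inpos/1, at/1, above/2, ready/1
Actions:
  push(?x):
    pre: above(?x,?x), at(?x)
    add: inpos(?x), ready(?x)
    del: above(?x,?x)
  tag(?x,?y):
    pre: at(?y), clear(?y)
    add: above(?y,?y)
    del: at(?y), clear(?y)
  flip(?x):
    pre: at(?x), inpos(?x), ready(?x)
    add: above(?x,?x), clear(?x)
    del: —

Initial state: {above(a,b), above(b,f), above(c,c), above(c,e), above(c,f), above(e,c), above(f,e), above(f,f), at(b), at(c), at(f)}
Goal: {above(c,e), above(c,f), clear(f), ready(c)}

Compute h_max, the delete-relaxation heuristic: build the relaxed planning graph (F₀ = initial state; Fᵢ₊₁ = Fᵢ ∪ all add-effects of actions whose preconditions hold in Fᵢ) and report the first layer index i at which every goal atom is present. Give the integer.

2

F0 = init (11 atoms)
F1 = F0 ∪ {inpos(c), inpos(f), ready(c), ready(f)}  (15 atoms)
F2 = F1 ∪ {clear(c), clear(f)}  (17 atoms)
goal ⊆ F2  ⇒  h_max = 2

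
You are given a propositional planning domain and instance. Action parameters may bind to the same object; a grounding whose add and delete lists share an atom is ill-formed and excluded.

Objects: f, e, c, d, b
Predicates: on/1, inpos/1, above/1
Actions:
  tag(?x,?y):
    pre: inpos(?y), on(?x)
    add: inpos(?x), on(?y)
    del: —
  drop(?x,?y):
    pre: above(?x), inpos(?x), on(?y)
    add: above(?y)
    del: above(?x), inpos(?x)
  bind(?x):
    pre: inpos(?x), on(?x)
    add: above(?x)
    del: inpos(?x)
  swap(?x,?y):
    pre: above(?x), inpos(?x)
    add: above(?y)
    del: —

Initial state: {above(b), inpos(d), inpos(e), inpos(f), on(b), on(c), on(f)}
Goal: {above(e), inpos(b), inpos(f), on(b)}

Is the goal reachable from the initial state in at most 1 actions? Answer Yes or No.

No

1. tag(b,f)  →  {above(b), inpos(b), inpos(d), inpos(e), inpos(f), on(b), on(c), on(f)}
2. swap(b,e)  →  {above(b), above(e), inpos(b), inpos(d), inpos(e), inpos(f), on(b), on(c), on(f)}
optimal plan length = 2; 2 > 1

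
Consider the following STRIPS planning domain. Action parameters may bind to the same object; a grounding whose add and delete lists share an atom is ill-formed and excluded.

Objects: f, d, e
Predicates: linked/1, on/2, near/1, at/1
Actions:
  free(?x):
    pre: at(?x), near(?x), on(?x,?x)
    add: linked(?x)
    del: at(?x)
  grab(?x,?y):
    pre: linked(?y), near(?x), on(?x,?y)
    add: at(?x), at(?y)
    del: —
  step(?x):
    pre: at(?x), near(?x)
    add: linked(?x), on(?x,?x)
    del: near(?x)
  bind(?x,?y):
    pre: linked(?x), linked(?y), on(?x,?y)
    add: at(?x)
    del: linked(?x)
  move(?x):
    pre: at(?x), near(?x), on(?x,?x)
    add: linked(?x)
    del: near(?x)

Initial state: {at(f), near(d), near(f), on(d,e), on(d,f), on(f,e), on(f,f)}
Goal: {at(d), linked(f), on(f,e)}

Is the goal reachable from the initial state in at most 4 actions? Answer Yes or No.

1. free(f)  →  {linked(f), near(d), near(f), on(d,e), on(d,f), on(f,e), on(f,f)}
2. grab(d,f)  →  {at(d), at(f), linked(f), near(d), near(f), on(d,e), on(d,f), on(f,e), on(f,f)}
optimal plan length = 2; 2 ≤ 4

Yes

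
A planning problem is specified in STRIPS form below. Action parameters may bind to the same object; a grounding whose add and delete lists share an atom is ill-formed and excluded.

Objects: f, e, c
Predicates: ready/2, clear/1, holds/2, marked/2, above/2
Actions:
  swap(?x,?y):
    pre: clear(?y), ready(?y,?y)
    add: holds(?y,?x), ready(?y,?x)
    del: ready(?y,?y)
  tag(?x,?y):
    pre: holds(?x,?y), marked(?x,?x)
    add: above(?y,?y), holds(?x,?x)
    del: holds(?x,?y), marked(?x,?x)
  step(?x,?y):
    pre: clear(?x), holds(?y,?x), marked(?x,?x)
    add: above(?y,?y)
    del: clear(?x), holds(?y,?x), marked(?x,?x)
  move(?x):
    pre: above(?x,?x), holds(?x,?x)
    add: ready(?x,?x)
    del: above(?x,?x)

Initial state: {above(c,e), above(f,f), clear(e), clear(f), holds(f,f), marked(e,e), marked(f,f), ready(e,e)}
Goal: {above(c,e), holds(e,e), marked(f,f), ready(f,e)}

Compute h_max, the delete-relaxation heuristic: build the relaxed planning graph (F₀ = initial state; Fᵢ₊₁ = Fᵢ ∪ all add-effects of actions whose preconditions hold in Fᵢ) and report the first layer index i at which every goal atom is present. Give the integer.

F0 = init (8 atoms)
F1 = F0 ∪ {holds(e,c), holds(e,f), ready(e,c), ready(e,f), ready(f,f)}  (13 atoms)
F2 = F1 ∪ {above(c,c), above(e,e), holds(e,e), holds(f,c), holds(f,e), ready(f,c), ready(f,e)}  (20 atoms)
goal ⊆ F2  ⇒  h_max = 2

2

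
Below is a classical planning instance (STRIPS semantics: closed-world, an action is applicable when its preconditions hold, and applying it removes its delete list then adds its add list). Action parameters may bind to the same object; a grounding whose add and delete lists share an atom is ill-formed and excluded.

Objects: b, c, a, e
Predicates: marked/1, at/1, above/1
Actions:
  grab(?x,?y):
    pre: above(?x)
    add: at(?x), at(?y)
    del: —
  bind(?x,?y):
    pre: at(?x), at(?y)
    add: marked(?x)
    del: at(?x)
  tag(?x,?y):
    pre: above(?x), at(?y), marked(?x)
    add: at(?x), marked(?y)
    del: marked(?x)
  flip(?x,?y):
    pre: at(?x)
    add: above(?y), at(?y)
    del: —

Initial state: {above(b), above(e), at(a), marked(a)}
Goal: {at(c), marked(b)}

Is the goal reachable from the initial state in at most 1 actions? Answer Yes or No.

No

1. grab(b,c)  →  {above(b), above(e), at(a), at(b), at(c), marked(a)}
2. bind(b,b)  →  {above(b), above(e), at(a), at(c), marked(a), marked(b)}
optimal plan length = 2; 2 > 1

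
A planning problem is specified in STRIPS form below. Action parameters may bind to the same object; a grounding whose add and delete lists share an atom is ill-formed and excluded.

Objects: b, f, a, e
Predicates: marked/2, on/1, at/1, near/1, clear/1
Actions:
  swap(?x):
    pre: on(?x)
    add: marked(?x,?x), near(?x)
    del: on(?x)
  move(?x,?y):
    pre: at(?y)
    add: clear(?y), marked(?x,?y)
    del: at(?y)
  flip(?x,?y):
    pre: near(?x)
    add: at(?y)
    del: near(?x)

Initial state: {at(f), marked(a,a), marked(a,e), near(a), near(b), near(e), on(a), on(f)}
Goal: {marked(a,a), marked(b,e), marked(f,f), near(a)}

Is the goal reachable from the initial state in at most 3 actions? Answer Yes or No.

Yes

1. swap(f)  →  {at(f), marked(a,a), marked(a,e), marked(f,f), near(a), near(b), near(e), near(f), on(a)}
2. flip(b,e)  →  {at(e), at(f), marked(a,a), marked(a,e), marked(f,f), near(a), near(e), near(f), on(a)}
3. move(b,e)  →  {at(f), clear(e), marked(a,a), marked(a,e), marked(b,e), marked(f,f), near(a), near(e), near(f), on(a)}
optimal plan length = 3; 3 ≤ 3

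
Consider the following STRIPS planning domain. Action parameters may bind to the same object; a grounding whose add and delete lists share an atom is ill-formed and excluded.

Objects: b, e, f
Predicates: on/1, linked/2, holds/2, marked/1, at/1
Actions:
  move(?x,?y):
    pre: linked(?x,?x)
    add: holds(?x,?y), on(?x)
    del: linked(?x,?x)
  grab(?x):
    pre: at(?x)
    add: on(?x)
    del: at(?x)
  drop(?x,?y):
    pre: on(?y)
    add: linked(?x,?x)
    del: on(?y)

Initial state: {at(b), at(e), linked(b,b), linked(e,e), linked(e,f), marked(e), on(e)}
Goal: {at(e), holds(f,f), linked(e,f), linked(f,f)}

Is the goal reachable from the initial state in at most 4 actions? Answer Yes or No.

1. drop(f,e)  →  {at(b), at(e), linked(b,b), linked(e,e), linked(e,f), linked(f,f), marked(e)}
2. move(f,f)  →  {at(b), at(e), holds(f,f), linked(b,b), linked(e,e), linked(e,f), marked(e), on(f)}
3. drop(f,f)  →  {at(b), at(e), holds(f,f), linked(b,b), linked(e,e), linked(e,f), linked(f,f), marked(e)}
optimal plan length = 3; 3 ≤ 4

Yes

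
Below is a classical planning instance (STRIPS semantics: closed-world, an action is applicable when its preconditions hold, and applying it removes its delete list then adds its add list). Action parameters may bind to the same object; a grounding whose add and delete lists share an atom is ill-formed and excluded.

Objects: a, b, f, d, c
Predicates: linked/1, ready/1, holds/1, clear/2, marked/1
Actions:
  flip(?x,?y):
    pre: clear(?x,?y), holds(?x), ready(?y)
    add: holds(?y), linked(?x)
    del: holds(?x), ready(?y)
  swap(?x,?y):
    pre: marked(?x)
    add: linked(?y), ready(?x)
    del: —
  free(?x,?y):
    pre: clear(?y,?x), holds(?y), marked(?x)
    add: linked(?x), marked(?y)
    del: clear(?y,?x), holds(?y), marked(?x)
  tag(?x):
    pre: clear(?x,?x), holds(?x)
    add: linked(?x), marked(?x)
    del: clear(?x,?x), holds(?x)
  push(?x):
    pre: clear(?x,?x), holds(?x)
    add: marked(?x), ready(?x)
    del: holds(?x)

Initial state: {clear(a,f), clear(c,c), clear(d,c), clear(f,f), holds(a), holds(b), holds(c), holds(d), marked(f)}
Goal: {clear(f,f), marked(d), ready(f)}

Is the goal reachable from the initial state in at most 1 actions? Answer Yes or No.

1. swap(f,a)  →  {clear(a,f), clear(c,c), clear(d,c), clear(f,f), holds(a), holds(b), holds(c), holds(d), linked(a), marked(f), ready(f)}
2. tag(c)  →  {clear(a,f), clear(d,c), clear(f,f), holds(a), holds(b), holds(d), linked(a), linked(c), marked(c), marked(f), ready(f)}
3. free(c,d)  →  {clear(a,f), clear(f,f), holds(a), holds(b), linked(a), linked(c), marked(d), marked(f), ready(f)}
optimal plan length = 3; 3 > 1

No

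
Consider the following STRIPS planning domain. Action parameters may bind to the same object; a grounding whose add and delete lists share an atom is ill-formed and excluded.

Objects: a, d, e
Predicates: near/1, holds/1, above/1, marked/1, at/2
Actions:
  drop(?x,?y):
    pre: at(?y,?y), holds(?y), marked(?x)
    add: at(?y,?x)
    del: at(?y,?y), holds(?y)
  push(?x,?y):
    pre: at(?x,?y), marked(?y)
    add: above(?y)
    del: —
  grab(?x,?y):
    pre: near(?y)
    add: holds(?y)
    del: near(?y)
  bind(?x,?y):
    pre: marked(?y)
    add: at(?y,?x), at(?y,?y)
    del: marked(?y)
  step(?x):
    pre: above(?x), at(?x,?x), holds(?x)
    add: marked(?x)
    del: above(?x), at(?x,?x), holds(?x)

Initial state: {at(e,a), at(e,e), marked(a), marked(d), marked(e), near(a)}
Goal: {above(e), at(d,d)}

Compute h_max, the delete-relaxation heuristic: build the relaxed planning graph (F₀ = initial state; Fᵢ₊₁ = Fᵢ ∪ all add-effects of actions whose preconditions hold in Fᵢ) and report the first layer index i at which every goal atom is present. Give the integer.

F0 = init (6 atoms)
F1 = F0 ∪ {above(a), above(e), at(a,a), at(a,d), at(a,e), at(d,a), at(d,d), at(d,e), at(e,d), holds(a)}  (16 atoms)
goal ⊆ F1  ⇒  h_max = 1

1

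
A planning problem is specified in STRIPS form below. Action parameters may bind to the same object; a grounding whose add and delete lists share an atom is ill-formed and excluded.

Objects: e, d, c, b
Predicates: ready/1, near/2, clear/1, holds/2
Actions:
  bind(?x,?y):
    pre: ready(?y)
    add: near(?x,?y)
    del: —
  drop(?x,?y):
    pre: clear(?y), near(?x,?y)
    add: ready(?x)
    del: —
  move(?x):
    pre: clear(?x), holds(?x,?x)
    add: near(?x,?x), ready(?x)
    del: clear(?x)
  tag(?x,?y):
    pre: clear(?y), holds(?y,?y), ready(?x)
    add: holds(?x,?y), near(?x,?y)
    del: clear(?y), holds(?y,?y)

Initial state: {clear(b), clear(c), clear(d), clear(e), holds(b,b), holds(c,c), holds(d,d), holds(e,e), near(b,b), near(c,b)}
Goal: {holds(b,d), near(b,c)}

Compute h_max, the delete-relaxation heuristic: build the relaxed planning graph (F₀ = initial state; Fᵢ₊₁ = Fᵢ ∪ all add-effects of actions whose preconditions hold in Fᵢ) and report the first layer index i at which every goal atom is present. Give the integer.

F0 = init (10 atoms)
F1 = F0 ∪ {near(c,c), near(d,d), near(e,e), ready(b), ready(c), ready(d), ready(e)}  (17 atoms)
F2 = F1 ∪ {holds(b,c), holds(b,d), holds(b,e), holds(c,b), holds(c,d), holds(c,e), holds(d,b), holds(d,c), holds(d,e), holds(e,b), holds(e,c), holds(e,d), near(b,c), near(b,d), near(b,e), near(c,d), near(c,e), near(d,b), near(d,c), near(d,e), near(e,b), near(e,c), near(e,d)}  (40 atoms)
goal ⊆ F2  ⇒  h_max = 2

2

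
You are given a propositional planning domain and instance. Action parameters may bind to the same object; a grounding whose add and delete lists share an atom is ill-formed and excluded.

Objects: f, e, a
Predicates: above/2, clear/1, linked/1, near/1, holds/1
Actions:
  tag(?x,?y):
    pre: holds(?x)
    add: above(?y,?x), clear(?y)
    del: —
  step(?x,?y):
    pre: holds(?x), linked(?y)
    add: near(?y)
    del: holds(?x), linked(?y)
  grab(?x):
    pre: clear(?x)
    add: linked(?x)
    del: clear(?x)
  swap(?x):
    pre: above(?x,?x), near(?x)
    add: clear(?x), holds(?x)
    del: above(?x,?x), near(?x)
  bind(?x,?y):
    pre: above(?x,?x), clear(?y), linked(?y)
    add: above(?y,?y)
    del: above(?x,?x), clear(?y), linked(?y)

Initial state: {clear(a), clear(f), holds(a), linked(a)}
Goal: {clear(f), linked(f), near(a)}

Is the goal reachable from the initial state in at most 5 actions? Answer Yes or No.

1. grab(f)  →  {clear(a), holds(a), linked(a), linked(f)}
2. tag(a,f)  →  {above(f,a), clear(a), clear(f), holds(a), linked(a), linked(f)}
3. step(a,a)  →  {above(f,a), clear(a), clear(f), linked(f), near(a)}
optimal plan length = 3; 3 ≤ 5

Yes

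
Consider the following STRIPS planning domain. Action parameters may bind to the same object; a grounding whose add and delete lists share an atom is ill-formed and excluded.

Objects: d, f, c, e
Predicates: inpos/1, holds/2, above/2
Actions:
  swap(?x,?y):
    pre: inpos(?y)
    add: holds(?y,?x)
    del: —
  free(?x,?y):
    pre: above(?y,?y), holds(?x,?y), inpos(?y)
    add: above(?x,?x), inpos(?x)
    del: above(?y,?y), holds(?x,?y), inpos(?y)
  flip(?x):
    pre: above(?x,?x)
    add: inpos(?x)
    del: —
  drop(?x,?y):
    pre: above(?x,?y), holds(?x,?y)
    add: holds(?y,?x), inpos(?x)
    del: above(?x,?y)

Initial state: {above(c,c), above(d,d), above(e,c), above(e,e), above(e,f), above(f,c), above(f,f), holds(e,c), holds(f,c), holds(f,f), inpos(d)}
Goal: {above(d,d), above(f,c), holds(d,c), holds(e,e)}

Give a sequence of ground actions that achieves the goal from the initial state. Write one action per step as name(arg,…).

1. swap(c,d)  →  {above(c,c), above(d,d), above(e,c), above(e,e), above(e,f), above(f,c), above(f,f), holds(d,c), holds(e,c), holds(f,c), holds(f,f), inpos(d)}
2. flip(e)  →  {above(c,c), above(d,d), above(e,c), above(e,e), above(e,f), above(f,c), above(f,f), holds(d,c), holds(e,c), holds(f,c), holds(f,f), inpos(d), inpos(e)}
3. swap(e,e)  →  {above(c,c), above(d,d), above(e,c), above(e,e), above(e,f), above(f,c), above(f,f), holds(d,c), holds(e,c), holds(e,e), holds(f,c), holds(f,f), inpos(d), inpos(e)}

swap(c,d); flip(e); swap(e,e)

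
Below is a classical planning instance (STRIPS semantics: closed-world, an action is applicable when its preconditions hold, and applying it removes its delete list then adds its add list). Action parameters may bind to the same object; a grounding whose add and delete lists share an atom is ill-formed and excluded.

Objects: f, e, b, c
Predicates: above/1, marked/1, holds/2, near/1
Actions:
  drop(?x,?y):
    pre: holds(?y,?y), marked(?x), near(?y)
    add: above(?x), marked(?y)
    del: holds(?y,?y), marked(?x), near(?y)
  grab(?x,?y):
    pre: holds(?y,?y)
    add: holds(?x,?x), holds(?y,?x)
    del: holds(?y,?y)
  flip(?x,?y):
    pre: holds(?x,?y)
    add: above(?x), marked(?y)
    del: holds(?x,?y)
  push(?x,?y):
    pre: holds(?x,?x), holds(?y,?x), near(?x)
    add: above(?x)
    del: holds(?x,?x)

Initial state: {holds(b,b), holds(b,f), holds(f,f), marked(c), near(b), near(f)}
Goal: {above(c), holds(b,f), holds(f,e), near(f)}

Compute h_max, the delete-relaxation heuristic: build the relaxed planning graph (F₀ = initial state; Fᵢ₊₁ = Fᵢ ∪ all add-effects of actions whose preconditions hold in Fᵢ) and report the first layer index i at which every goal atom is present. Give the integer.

F0 = init (6 atoms)
F1 = F0 ∪ {above(b), above(c), above(f), holds(b,c), holds(b,e), holds(c,c), holds(e,e), holds(f,b), holds(f,c), holds(f,e), marked(b), marked(f)}  (18 atoms)
goal ⊆ F1  ⇒  h_max = 1

1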